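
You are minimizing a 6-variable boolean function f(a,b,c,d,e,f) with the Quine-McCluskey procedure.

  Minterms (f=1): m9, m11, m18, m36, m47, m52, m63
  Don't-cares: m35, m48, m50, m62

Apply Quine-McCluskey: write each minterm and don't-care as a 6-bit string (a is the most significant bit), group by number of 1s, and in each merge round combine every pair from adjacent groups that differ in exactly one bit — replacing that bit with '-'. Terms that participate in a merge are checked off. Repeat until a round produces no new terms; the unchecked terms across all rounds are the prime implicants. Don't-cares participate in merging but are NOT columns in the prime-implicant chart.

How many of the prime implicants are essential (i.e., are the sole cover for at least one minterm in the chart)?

[col 0] 001001*, 001011*, 010010*, 100011, 100100*, 101111*, 110000*, 110010*, 110100*, 111110*, 111111*
[col 1] -10010, 0010-1, 1-0100, 1-1111, 110-00, 1100-0, 11111-
Prime implicants: -10010, 0010-1, 1-0100, 1-1111, 100011, 110-00, 1100-0, 11111-
PI chart (minterm → PIs covering it):
  9 | 0010-1  (sole → essential)
  11 | 0010-1  (sole → essential)
  18 | -10010  (sole → essential)
  36 | 1-0100  (sole → essential)
  47 | 1-1111  (sole → essential)
  52 | 1-0100,110-00
  63 | 1-1111,11111-
Essential prime implicants: -10010, 0010-1, 1-0100, 1-1111

4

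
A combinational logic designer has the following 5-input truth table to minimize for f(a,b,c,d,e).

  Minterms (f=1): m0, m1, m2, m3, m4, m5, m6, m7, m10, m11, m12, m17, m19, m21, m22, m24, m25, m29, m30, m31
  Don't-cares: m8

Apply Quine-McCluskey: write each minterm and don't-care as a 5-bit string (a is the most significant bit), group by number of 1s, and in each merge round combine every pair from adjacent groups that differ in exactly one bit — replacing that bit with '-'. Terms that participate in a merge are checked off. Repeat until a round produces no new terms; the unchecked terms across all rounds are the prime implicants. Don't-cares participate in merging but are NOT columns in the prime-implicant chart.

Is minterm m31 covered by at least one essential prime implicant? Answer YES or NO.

NO

[col 0] 00000*, 00001*, 00010*, 00011*, 00100*, 00101*, 00110*, 00111*, 01000*, 01010*, 01011*, 01100*, 10001*, 10011*, 10101*, 10110*, 11000*, 11001*, 11101*, 11110*, 11111*
[col 1] -0001*, -0011*, -0101*, -0110, -1000, 0-000*, 0-010*, 0-011*, 0-100*, 00-00*, 00-01*, 00-10*, 00-11*, 000-0*, 000-1*, 0000-*, 0001-*, 001-0*, 001-1*, 0010-*, 0011-*, 01-00*, 010-0*, 0101-*, 1-001*, 1-101*, 1-110, 10-01*, 100-1*, 11-01*, 1100-, 111-1, 1111-
[col 2] -0-01, -00-1, 0--00, 0-0-0, 0-01-, 00--0*, 00--1*, 00-0-*, 00-1-*, 000--*, 001--*, 1--01
[col 3] 00---
Prime implicants: -0-01, -00-1, -0110, -1000, 0--00, 0-0-0, 0-01-, 00---, 1--01, 1-110, 1100-, 111-1, 1111-
PI chart (minterm → PIs covering it):
  0 | 0--00,0-0-0,00---
  1 | -0-01,-00-1,00---
  2 | 0-0-0,0-01-,00---
  3 | -00-1,0-01-,00---
  4 | 0--00,00---
  5 | -0-01,00---
  6 | -0110,00---
  7 | 00---  (sole → essential)
  10 | 0-0-0,0-01-
  11 | 0-01-  (sole → essential)
  12 | 0--00  (sole → essential)
  17 | -0-01,-00-1,1--01
  19 | -00-1  (sole → essential)
  21 | -0-01,1--01
  22 | -0110,1-110
  24 | -1000,1100-
  25 | 1--01,1100-
  29 | 1--01,111-1
  30 | 1-110,1111-
  31 | 111-1,1111-
Essential prime implicants: -00-1, 0--00, 0-01-, 00---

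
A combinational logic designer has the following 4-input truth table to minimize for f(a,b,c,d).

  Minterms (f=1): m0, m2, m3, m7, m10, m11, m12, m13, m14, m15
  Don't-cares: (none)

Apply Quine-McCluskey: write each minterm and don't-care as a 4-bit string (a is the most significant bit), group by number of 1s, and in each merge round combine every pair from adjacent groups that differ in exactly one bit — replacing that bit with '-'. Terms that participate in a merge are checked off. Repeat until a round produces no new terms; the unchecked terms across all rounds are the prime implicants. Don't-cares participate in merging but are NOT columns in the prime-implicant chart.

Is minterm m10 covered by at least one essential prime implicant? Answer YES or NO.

NO

Round 0: 0000✓ 0010✓ 0011✓ 0111✓ 1010✓ 1011✓ 1100✓ 1101✓ 1110✓ 1111✓
Round 1: -010✓ -011✓ -111✓ 0-11✓ 00-0 001-✓ 1-10✓ 1-11✓ 101-✓ 11-0✓ 11-1✓ 110-✓ 111-✓
Round 2: --11 -01- 1-1- 11--
PIs = {--11, -01-, 00-0, 1-1-, 11--}
Coverage chart:
  m0: 00-0 ←essential
  m2: -01-,00-0
  m3: --11,-01-
  m7: --11 ←essential
  m10: -01-,1-1-
  m11: --11,-01-,1-1-
  m12: 11-- ←essential
  m13: 11-- ←essential
  m14: 1-1-,11--
  m15: --11,1-1-,11--
Essential: --11, 00-0, 11--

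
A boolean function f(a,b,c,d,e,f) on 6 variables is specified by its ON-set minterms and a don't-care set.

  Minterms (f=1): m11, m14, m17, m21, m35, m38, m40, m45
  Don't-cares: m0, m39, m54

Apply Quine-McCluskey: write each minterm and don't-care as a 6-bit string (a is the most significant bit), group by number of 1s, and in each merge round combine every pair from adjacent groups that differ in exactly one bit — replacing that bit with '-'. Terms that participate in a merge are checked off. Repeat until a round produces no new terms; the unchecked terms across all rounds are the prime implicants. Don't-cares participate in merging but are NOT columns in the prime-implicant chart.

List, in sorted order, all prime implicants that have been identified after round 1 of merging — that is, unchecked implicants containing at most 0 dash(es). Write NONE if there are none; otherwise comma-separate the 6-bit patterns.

000000, 001011, 001110, 101000, 101101

size-2^0 implicants → 000000  001011  001110  010001(✓)  010101(✓)  100011(✓)  100110(✓)  100111(✓)  101000  101101  110110(✓)
size-2^1 implicants → 010-01  1-0110  100-11  10011-
Unchecked terms (primes): 000000, 001011, 001110, 010-01, 1-0110, 100-11, 10011-, 101000, 101101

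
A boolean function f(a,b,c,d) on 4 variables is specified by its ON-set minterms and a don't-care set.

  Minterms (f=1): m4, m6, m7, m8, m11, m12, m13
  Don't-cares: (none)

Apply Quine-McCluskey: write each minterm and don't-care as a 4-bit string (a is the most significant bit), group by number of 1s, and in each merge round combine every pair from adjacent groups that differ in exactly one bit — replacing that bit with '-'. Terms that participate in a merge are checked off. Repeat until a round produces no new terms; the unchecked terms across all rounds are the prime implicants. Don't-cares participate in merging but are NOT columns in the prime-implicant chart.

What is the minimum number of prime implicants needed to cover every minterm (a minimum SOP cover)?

5

[col 0] 0100*, 0110*, 0111*, 1000*, 1011, 1100*, 1101*
[col 1] -100, 01-0, 011-, 1-00, 110-
Prime implicants: -100, 01-0, 011-, 1-00, 1011, 110-
PI chart (minterm → PIs covering it):
  4 | -100,01-0
  6 | 01-0,011-
  7 | 011-  (sole → essential)
  8 | 1-00  (sole → essential)
  11 | 1011  (sole → essential)
  12 | -100,1-00,110-
  13 | 110-  (sole → essential)
Essential prime implicants: 011-, 1-00, 1011, 110-
Petrick residual → -100
Minimum SOP uses 5 PIs: bc'd' + a'bc + ac'd' + ab'cd + abc'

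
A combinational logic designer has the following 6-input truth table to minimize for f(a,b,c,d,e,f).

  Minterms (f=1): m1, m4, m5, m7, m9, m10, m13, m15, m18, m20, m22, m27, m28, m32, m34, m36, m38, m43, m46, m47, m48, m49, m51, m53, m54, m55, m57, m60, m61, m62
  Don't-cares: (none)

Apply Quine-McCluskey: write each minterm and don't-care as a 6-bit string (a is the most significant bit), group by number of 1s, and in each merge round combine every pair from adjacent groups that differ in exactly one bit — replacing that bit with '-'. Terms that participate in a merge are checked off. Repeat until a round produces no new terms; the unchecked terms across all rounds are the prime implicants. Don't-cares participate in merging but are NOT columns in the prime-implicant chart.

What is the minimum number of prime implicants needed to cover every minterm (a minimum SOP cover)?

Round 0: 000001✓ 000100✓ 000101✓ 000111✓ 001001✓ 001010 001101✓ 001111✓ 010010✓ 010100✓ 010110✓ 011011 011100✓ 100000✓ 100010✓ 100100✓ 100110✓ 101011✓ 101110✓ 101111✓ 110000✓ 110001✓ 110011✓ 110101✓ 110110✓ 110111✓ 111001✓ 111100✓ 111101✓ 111110✓
Round 1: -00100 -01111 -10110 -11100 0-0100 00-001✓ 00-101✓ 00-111✓ 000-01✓ 0001-1✓ 00010- 001-01✓ 0011-1✓ 01-100 010-10 0101-0 1-0000 1-0110✓ 1-1110✓ 10-110✓ 100-00✓ 100-10✓ 1000-0✓ 1001-0✓ 101-11 10111- 11-001✓ 11-101✓ 11-110✓ 110-01✓ 110-11✓ 1100-1✓ 11000- 1101-1✓ 11011- 111-01✓ 1111-0 11110-
Round 2: 00--01 00-1-1 1--110 100--0 11--01 110--1
PIs = {-00100, -01111, -10110, -11100, 0-0100, 00--01, 00-1-1, 00010-, 001010, 01-100, 010-10, 0101-0, 011011, 1--110, 1-0000, 100--0, 101-11, 10111-, 11--01, 110--1, 11000-, 11011-, 1111-0, 11110-}
Coverage chart:
  m1: 00--01 ←essential
  m4: -00100,0-0100,00010-
  m5: 00--01,00-1-1,00010-
  m7: 00-1-1 ←essential
  m9: 00--01 ←essential
  m10: 001010 ←essential
  m13: 00--01,00-1-1
  m15: -01111,00-1-1
  m18: 010-10 ←essential
  m20: 0-0100,01-100,0101-0
  m22: -10110,010-10,0101-0
  m27: 011011 ←essential
  m28: -11100,01-100
  m32: 1-0000,100--0
  m34: 100--0 ←essential
  m36: -00100,100--0
  m38: 1--110,100--0
  m43: 101-11 ←essential
  m46: 1--110,10111-
  m47: -01111,101-11,10111-
  m48: 1-0000,11000-
  m49: 11--01,110--1,11000-
  m51: 110--1 ←essential
  m53: 11--01,110--1
  m54: -10110,1--110,11011-
  m55: 110--1,11011-
  m57: 11--01 ←essential
  m60: -11100,1111-0,11110-
  m61: 11--01,11110-
  m62: 1--110,1111-0
Essential: 00--01, 00-1-1, 001010, 010-10, 011011, 100--0, 101-11, 11--01, 110--1
Petrick residual → -11100, 0-0100, 1--110, 1-0000
Min cover (13 terms): bcde'f' + a'c'de'f' + a'b'e'f + a'b'df + a'b'cd'ef' + a'bc'ef' + a'bcd'ef + adef' + ac'd'e'f' + ab'c'f' + ab'cef + abe'f + abc'f

13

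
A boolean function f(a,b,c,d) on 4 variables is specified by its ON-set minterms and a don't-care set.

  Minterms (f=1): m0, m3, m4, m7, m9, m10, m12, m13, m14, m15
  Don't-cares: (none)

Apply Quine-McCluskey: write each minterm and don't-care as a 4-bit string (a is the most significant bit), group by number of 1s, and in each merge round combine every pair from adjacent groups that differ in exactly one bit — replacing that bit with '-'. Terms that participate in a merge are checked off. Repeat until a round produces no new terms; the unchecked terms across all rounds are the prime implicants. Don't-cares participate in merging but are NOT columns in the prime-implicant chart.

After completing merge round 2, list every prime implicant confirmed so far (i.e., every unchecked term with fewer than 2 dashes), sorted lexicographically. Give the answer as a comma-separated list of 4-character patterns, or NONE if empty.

-100, -111, 0-00, 0-11, 1-01, 1-10

Round 0: 0000✓ 0011✓ 0100✓ 0111✓ 1001✓ 1010✓ 1100✓ 1101✓ 1110✓ 1111✓
Round 1: -100 -111 0-00 0-11 1-01 1-10 11-0✓ 11-1✓ 110-✓ 111-✓
Round 2: 11--
PIs = {-100, -111, 0-00, 0-11, 1-01, 1-10, 11--}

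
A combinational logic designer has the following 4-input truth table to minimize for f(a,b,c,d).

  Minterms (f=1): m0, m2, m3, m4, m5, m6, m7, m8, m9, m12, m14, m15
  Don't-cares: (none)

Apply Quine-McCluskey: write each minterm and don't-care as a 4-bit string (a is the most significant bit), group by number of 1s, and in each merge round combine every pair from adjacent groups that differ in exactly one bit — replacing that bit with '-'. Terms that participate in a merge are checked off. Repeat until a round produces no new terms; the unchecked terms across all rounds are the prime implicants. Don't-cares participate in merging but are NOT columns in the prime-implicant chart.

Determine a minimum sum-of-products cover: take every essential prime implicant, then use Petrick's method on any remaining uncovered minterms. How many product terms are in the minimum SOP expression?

5

[col 0] 0000*, 0010*, 0011*, 0100*, 0101*, 0110*, 0111*, 1000*, 1001*, 1100*, 1110*, 1111*
[col 1] -000*, -100*, -110*, -111*, 0-00*, 0-10*, 0-11*, 00-0*, 001-*, 01-0*, 01-1*, 010-*, 011-*, 1-00*, 100-, 11-0*, 111-*
[col 2] --00, -1-0, -11-, 0--0, 0-1-, 01--
Prime implicants: --00, -1-0, -11-, 0--0, 0-1-, 01--, 100-
PI chart (minterm → PIs covering it):
  0 | --00,0--0
  2 | 0--0,0-1-
  3 | 0-1-  (sole → essential)
  4 | --00,-1-0,0--0,01--
  5 | 01--  (sole → essential)
  6 | -1-0,-11-,0--0,0-1-,01--
  7 | -11-,0-1-,01--
  8 | --00,100-
  9 | 100-  (sole → essential)
  12 | --00,-1-0
  14 | -1-0,-11-
  15 | -11-  (sole → essential)
Essential prime implicants: -11-, 0-1-, 01--, 100-
Petrick residual → --00
Minimum SOP uses 5 PIs: c'd' + bc + a'c + a'b + ab'c'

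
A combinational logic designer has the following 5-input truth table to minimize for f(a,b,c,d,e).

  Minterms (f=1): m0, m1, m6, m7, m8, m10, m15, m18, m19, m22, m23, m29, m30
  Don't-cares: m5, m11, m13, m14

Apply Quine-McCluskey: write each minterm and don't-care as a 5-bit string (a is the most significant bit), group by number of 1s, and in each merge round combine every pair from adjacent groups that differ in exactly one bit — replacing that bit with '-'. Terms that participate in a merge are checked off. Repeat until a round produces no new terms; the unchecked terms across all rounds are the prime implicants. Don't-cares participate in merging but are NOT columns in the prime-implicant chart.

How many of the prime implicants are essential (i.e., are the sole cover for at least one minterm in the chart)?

Round 0: 00000✓ 00001✓ 00101✓ 00110✓ 00111✓ 01000✓ 01010✓ 01011✓ 01101✓ 01110✓ 01111✓ 10010✓ 10011✓ 10110✓ 10111✓ 11101✓ 11110✓
Round 1: -0110✓ -0111✓ -1101 -1110✓ 0-000 0-101✓ 0-110✓ 0-111✓ 00-01 0000- 001-1✓ 0011-✓ 01-10✓ 01-11✓ 010-0 0101-✓ 011-1✓ 0111-✓ 1-110✓ 10-10✓ 10-11✓ 1001-✓ 1011-✓
Round 2: --110 -011- 0-1-1 0-11- 01-1- 10-1-
PIs = {--110, -011-, -1101, 0-000, 0-1-1, 0-11-, 00-01, 0000-, 01-1-, 010-0, 10-1-}
Coverage chart:
  m0: 0-000,0000-
  m1: 00-01,0000-
  m6: --110,-011-,0-11-
  m7: -011-,0-1-1,0-11-
  m8: 0-000,010-0
  m10: 01-1-,010-0
  m15: 0-1-1,0-11-,01-1-
  m18: 10-1- ←essential
  m19: 10-1- ←essential
  m22: --110,-011-,10-1-
  m23: -011-,10-1-
  m29: -1101 ←essential
  m30: --110 ←essential
Essential: --110, -1101, 10-1-

3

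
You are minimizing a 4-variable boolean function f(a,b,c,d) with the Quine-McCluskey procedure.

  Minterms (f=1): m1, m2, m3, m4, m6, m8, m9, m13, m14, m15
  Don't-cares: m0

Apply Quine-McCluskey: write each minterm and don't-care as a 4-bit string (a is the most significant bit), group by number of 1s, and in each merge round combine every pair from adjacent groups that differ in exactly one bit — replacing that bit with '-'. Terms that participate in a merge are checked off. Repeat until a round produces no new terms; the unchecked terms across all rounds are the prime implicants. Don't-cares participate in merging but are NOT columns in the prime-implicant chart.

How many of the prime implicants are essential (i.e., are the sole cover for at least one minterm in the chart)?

3

Round 0: 0000✓ 0001✓ 0010✓ 0011✓ 0100✓ 0110✓ 1000✓ 1001✓ 1101✓ 1110✓ 1111✓
Round 1: -000✓ -001✓ -110 0-00✓ 0-10✓ 00-0✓ 00-1✓ 000-✓ 001-✓ 01-0✓ 1-01 100-✓ 11-1 111-
Round 2: -00- 0--0 00--
PIs = {-00-, -110, 0--0, 00--, 1-01, 11-1, 111-}
Coverage chart:
  m1: -00-,00--
  m2: 0--0,00--
  m3: 00-- ←essential
  m4: 0--0 ←essential
  m6: -110,0--0
  m8: -00- ←essential
  m9: -00-,1-01
  m13: 1-01,11-1
  m14: -110,111-
  m15: 11-1,111-
Essential: -00-, 0--0, 00--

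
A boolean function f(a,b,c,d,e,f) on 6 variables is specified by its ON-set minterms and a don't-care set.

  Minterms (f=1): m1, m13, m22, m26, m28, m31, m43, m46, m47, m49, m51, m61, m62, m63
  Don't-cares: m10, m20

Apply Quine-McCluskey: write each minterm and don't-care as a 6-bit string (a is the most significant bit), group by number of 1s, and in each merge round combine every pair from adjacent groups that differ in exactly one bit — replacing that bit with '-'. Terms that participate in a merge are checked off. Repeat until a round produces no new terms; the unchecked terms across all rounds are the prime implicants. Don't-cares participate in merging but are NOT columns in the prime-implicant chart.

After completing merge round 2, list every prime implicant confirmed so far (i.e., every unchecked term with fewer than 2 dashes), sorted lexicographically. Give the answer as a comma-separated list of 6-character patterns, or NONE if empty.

-11111, 0-1010, 000001, 001101, 01-100, 0101-0, 101-11, 1100-1, 1111-1

Round 0: 000001 001010✓ 001101 010100✓ 010110✓ 011010✓ 011100✓ 011111✓ 101011✓ 101110✓ 101111✓ 110001✓ 110011✓ 111101✓ 111110✓ 111111✓
Round 1: -11111 0-1010 01-100 0101-0 1-1110✓ 1-1111✓ 101-11 10111-✓ 1100-1 1111-1 11111-✓
Round 2: 1-111-
PIs = {-11111, 0-1010, 000001, 001101, 01-100, 0101-0, 1-111-, 101-11, 1100-1, 1111-1}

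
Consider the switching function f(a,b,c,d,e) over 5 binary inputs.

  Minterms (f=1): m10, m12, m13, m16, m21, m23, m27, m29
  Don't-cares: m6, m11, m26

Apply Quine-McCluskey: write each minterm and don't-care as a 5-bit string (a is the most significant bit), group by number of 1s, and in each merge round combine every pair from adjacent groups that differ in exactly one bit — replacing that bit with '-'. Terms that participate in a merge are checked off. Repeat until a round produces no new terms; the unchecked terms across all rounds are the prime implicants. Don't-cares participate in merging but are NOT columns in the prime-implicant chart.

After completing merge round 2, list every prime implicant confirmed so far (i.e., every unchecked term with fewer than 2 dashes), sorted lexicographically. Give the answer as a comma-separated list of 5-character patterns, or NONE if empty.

Round 0: 00110 01010✓ 01011✓ 01100✓ 01101✓ 10000 10101✓ 10111✓ 11010✓ 11011✓ 11101✓
Round 1: -1010✓ -1011✓ -1101 0101-✓ 0110- 1-101 101-1 1101-✓
Round 2: -101-
PIs = {-101-, -1101, 00110, 0110-, 1-101, 10000, 101-1}

-1101, 00110, 0110-, 1-101, 10000, 101-1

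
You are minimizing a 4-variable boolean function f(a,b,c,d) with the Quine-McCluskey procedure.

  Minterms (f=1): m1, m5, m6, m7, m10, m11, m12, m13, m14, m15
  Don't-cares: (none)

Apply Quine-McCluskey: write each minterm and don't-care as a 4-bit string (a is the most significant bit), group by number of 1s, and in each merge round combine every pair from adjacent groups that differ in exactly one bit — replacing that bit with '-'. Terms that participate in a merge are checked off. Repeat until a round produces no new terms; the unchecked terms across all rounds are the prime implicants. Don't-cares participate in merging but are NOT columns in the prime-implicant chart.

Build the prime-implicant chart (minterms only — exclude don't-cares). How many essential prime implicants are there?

Round 0: 0001✓ 0101✓ 0110✓ 0111✓ 1010✓ 1011✓ 1100✓ 1101✓ 1110✓ 1111✓
Round 1: -101✓ -110✓ -111✓ 0-01 01-1✓ 011-✓ 1-10✓ 1-11✓ 101-✓ 11-0✓ 11-1✓ 110-✓ 111-✓
Round 2: -1-1 -11- 1-1- 11--
PIs = {-1-1, -11-, 0-01, 1-1-, 11--}
Coverage chart:
  m1: 0-01 ←essential
  m5: -1-1,0-01
  m6: -11- ←essential
  m7: -1-1,-11-
  m10: 1-1- ←essential
  m11: 1-1- ←essential
  m12: 11-- ←essential
  m13: -1-1,11--
  m14: -11-,1-1-,11--
  m15: -1-1,-11-,1-1-,11--
Essential: -11-, 0-01, 1-1-, 11--

4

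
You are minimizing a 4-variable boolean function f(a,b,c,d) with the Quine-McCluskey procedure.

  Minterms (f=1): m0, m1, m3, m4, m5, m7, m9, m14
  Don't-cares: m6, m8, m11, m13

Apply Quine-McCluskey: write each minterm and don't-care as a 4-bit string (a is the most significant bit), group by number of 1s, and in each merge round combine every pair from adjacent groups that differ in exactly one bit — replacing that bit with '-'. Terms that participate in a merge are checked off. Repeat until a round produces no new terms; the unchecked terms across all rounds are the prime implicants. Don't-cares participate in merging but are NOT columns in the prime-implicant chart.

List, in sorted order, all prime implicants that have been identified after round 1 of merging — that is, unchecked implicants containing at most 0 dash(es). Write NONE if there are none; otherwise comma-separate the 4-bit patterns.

NONE

[col 0] 0000*, 0001*, 0011*, 0100*, 0101*, 0110*, 0111*, 1000*, 1001*, 1011*, 1101*, 1110*
[col 1] -000*, -001*, -011*, -101*, -110, 0-00*, 0-01*, 0-11*, 00-1*, 000-*, 01-0*, 01-1*, 010-*, 011-*, 1-01*, 10-1*, 100-*
[col 2] --01, -0-1, -00-, 0--1, 0-0-, 01--
Prime implicants: --01, -0-1, -00-, -110, 0--1, 0-0-, 01--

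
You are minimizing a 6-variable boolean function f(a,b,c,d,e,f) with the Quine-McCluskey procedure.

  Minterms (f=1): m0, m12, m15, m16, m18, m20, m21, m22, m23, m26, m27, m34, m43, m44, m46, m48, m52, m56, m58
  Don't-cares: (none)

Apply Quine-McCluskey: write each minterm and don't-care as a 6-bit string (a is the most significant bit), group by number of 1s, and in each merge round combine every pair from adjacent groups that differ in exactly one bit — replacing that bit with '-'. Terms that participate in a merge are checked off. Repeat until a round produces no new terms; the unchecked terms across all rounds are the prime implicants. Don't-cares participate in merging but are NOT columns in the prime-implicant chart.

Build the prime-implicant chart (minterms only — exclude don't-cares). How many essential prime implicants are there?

Round 0: 000000✓ 001100✓ 001111 010000✓ 010010✓ 010100✓ 010101✓ 010110✓ 010111✓ 011010✓ 011011✓ 100010 101011 101100✓ 101110✓ 110000✓ 110100✓ 111000✓ 111010✓
Round 1: -01100 -10000✓ -10100✓ -11010 0-0000 01-010 010-00✓ 010-10✓ 0100-0✓ 0101-0✓ 0101-1✓ 01010-✓ 01011-✓ 01101- 1011-0 11-000 110-00✓ 1110-0
Round 2: -10-00 010--0 0101--
PIs = {-01100, -10-00, -11010, 0-0000, 001111, 01-010, 010--0, 0101--, 01101-, 100010, 101011, 1011-0, 11-000, 1110-0}
Coverage chart:
  m0: 0-0000 ←essential
  m12: -01100 ←essential
  m15: 001111 ←essential
  m16: -10-00,0-0000,010--0
  m18: 01-010,010--0
  m20: -10-00,010--0,0101--
  m21: 0101-- ←essential
  m22: 010--0,0101--
  m23: 0101-- ←essential
  m26: -11010,01-010,01101-
  m27: 01101- ←essential
  m34: 100010 ←essential
  m43: 101011 ←essential
  m44: -01100,1011-0
  m46: 1011-0 ←essential
  m48: -10-00,11-000
  m52: -10-00 ←essential
  m56: 11-000,1110-0
  m58: -11010,1110-0
Essential: -01100, -10-00, 0-0000, 001111, 0101--, 01101-, 100010, 101011, 1011-0

9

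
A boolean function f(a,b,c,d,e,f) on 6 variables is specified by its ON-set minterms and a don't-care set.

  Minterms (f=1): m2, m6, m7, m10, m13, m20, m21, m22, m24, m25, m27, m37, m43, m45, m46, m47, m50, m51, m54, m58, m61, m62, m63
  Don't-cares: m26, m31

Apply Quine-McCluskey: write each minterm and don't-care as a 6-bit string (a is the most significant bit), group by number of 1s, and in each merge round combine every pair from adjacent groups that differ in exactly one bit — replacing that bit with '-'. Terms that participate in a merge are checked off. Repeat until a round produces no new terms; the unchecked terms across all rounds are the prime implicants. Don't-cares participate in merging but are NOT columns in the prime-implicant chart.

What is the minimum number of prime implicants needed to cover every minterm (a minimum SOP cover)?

12

[col 0] 000010*, 000110*, 000111*, 001010*, 001101*, 010100*, 010101*, 010110*, 011000*, 011001*, 011010*, 011011*, 011111*, 100101*, 101011*, 101101*, 101110*, 101111*, 110010*, 110011*, 110110*, 111010*, 111101*, 111110*, 111111*
[col 1] -01101, -10110, -11010, -11111, 0-0110, 0-1010, 00-010, 000-10, 00011-, 0101-0, 01010-, 011-11, 0110-0*, 0110-1*, 01100-*, 01101-*, 1-1101*, 1-1110*, 1-1111*, 10-101, 101-11, 1011-1*, 10111-*, 11-010*, 11-110*, 110-10*, 11001-, 111-10*, 1111-1*, 11111-*
[col 2] 0110--, 1-11-1, 1-111-, 11--10
Prime implicants: -01101, -10110, -11010, -11111, 0-0110, 0-1010, 00-010, 000-10, 00011-, 0101-0, 01010-, 011-11, 0110--, 1-11-1, 1-111-, 10-101, 101-11, 11--10, 11001-
PI chart (minterm → PIs covering it):
  2 | 00-010,000-10
  6 | 0-0110,000-10,00011-
  7 | 00011-  (sole → essential)
  10 | 0-1010,00-010
  13 | -01101  (sole → essential)
  20 | 0101-0,01010-
  21 | 01010-  (sole → essential)
  22 | -10110,0-0110,0101-0
  24 | 0110--  (sole → essential)
  25 | 0110--  (sole → essential)
  27 | 011-11,0110--
  37 | 10-101  (sole → essential)
  43 | 101-11  (sole → essential)
  45 | -01101,1-11-1,10-101
  46 | 1-111-  (sole → essential)
  47 | 1-11-1,1-111-,101-11
  50 | 11--10,11001-
  51 | 11001-  (sole → essential)
  54 | -10110,11--10
  58 | -11010,11--10
  61 | 1-11-1  (sole → essential)
  62 | 1-111-,11--10
  63 | -11111,1-11-1,1-111-
Essential prime implicants: -01101, 00011-, 01010-, 0110--, 1-11-1, 1-111-, 10-101, 101-11, 11001-
Petrick residual → -10110, -11010, 00-010
Minimum SOP uses 12 PIs: b'cde'f + bc'def' + bcd'ef' + a'b'd'ef' + a'b'c'de + a'bc'de' + a'bcd' + acdf + acde + ab'de'f + ab'cef + abc'd'e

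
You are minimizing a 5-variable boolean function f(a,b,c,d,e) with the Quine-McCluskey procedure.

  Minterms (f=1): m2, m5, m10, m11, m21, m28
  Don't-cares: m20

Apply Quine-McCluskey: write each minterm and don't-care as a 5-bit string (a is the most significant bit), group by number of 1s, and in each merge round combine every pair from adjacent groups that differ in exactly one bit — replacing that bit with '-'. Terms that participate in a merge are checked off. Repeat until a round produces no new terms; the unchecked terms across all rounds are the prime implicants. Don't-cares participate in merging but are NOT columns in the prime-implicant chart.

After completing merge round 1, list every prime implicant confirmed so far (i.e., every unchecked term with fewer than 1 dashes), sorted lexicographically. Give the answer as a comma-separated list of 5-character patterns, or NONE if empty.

Round 0: 00010✓ 00101✓ 01010✓ 01011✓ 10100✓ 10101✓ 11100✓
Round 1: -0101 0-010 0101- 1-100 1010-
PIs = {-0101, 0-010, 0101-, 1-100, 1010-}

NONE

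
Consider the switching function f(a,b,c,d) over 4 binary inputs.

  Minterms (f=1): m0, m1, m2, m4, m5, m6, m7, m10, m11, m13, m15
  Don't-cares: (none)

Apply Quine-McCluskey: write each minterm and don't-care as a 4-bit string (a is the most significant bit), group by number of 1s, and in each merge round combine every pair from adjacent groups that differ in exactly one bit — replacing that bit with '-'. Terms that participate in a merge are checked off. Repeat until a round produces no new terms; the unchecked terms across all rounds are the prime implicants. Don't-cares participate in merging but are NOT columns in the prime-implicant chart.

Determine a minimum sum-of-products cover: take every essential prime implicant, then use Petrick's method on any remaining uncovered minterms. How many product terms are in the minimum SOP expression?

[col 0] 0000*, 0001*, 0010*, 0100*, 0101*, 0110*, 0111*, 1010*, 1011*, 1101*, 1111*
[col 1] -010, -101*, -111*, 0-00*, 0-01*, 0-10*, 00-0*, 000-*, 01-0*, 01-1*, 010-*, 011-*, 1-11, 101-, 11-1*
[col 2] -1-1, 0--0, 0-0-, 01--
Prime implicants: -010, -1-1, 0--0, 0-0-, 01--, 1-11, 101-
PI chart (minterm → PIs covering it):
  0 | 0--0,0-0-
  1 | 0-0-  (sole → essential)
  2 | -010,0--0
  4 | 0--0,0-0-,01--
  5 | -1-1,0-0-,01--
  6 | 0--0,01--
  7 | -1-1,01--
  10 | -010,101-
  11 | 1-11,101-
  13 | -1-1  (sole → essential)
  15 | -1-1,1-11
Essential prime implicants: -1-1, 0-0-
Petrick residual → 0--0, 101-
Minimum SOP uses 4 PIs: bd + a'd' + a'c' + ab'c

4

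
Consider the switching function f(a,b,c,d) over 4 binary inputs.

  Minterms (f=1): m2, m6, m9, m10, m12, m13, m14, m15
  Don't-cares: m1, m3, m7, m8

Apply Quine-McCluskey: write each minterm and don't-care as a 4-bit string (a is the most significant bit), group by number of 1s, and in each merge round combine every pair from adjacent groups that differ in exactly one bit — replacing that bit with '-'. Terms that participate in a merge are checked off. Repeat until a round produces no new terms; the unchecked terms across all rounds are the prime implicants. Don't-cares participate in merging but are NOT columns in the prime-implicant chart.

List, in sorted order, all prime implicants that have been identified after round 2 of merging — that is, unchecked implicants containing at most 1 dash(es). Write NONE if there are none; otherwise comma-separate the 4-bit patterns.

Round 0: 0001✓ 0010✓ 0011✓ 0110✓ 0111✓ 1000✓ 1001✓ 1010✓ 1100✓ 1101✓ 1110✓ 1111✓
Round 1: -001 -010✓ -110✓ -111✓ 0-10✓ 0-11✓ 00-1 001-✓ 011-✓ 1-00✓ 1-01✓ 1-10✓ 10-0✓ 100-✓ 11-0✓ 11-1✓ 110-✓ 111-✓
Round 2: --10 -11- 0-1- 1--0 1-0- 11--
PIs = {--10, -001, -11-, 0-1-, 00-1, 1--0, 1-0-, 11--}

-001, 00-1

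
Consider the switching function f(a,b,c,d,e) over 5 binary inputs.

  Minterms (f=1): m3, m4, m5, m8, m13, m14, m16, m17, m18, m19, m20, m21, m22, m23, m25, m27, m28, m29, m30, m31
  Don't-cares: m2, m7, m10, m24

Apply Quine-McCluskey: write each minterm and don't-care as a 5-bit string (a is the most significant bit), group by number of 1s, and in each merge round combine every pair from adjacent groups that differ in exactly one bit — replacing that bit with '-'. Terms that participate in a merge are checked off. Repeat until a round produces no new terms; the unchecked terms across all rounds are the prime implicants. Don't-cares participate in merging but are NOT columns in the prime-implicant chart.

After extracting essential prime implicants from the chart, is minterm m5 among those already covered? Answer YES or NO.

YES

[col 0] 00010*, 00011*, 00100*, 00101*, 00111*, 01000*, 01010*, 01101*, 01110*, 10000*, 10001*, 10010*, 10011*, 10100*, 10101*, 10110*, 10111*, 11000*, 11001*, 11011*, 11100*, 11101*, 11110*, 11111*
[col 1] -0010*, -0011*, -0100*, -0101*, -0111*, -1000, -1101*, -1110, 0-010, 0-101*, 00-11*, 0001-*, 001-1*, 0010-*, 01-10, 010-0, 1-000*, 1-001*, 1-011*, 1-100*, 1-101*, 1-110*, 1-111*, 10-00*, 10-01*, 10-10*, 10-11*, 100-0*, 100-1*, 1000-*, 1001-*, 101-0*, 101-1*, 1010-*, 1011-*, 11-00*, 11-01*, 11-11*, 110-1*, 1100-*, 111-0*, 111-1*, 1110-*, 1111-*
[col 2] --101, -0-11, -001-, -01-1, -010-, 1--00*, 1--01*, 1--11*, 1-0-1*, 1-00-*, 1-1-0*, 1-1-1*, 1-10-*, 1-11-*, 10--0*, 10--1*, 10-0-*, 10-1-*, 100--*, 101--*, 11--1*, 11-0-*, 111--*
[col 3] 1---1, 1--0-, 1-1--, 10---
Prime implicants: --101, -0-11, -001-, -01-1, -010-, -1000, -1110, 0-010, 01-10, 010-0, 1---1, 1--0-, 1-1--, 10---
PI chart (minterm → PIs covering it):
  3 | -0-11,-001-
  4 | -010-  (sole → essential)
  5 | --101,-01-1,-010-
  8 | -1000,010-0
  13 | --101  (sole → essential)
  14 | -1110,01-10
  16 | 1--0-,10---
  17 | 1---1,1--0-,10---
  18 | -001-,10---
  19 | -0-11,-001-,1---1,10---
  20 | -010-,1--0-,1-1--,10---
  21 | --101,-01-1,-010-,1---1,1--0-,1-1--,10---
  22 | 1-1--,10---
  23 | -0-11,-01-1,1---1,1-1--,10---
  25 | 1---1,1--0-
  27 | 1---1  (sole → essential)
  28 | 1--0-,1-1--
  29 | --101,1---1,1--0-,1-1--
  30 | -1110,1-1--
  31 | 1---1,1-1--
Essential prime implicants: --101, -010-, 1---1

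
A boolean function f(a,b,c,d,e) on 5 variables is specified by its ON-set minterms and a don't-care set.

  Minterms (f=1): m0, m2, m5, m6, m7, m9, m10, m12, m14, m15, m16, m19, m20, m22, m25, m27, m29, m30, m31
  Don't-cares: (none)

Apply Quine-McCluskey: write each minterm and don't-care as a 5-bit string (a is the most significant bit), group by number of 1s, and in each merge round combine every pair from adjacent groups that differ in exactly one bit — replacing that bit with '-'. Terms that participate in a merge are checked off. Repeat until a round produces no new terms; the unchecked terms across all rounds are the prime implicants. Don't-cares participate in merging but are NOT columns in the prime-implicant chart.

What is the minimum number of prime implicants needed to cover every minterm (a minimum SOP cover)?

size-2^0 implicants → 00000(✓)  00010(✓)  00101(✓)  00110(✓)  00111(✓)  01001(✓)  01010(✓)  01100(✓)  01110(✓)  01111(✓)  10000(✓)  10011(✓)  10100(✓)  10110(✓)  11001(✓)  11011(✓)  11101(✓)  11110(✓)  11111(✓)
size-2^1 implicants → -0000  -0110(✓)  -1001  -1110(✓)  -1111(✓)  0-010(✓)  0-110(✓)  0-111(✓)  00-10(✓)  000-0  001-1  0011-(✓)  01-10(✓)  011-0  0111-(✓)  1-011  1-110(✓)  10-00  101-0  11-01(✓)  11-11(✓)  110-1(✓)  111-1(✓)  1111-(✓)
size-2^2 implicants → --110  -111-  0--10  0-11-  11--1
Unchecked terms (primes): --110, -0000, -1001, -111-, 0--10, 0-11-, 000-0, 001-1, 011-0, 1-011, 10-00, 101-0, 11--1
Minterm coverage:
  m0 ⊆ -0000,000-0
  m2 ⊆ 0--10,000-0
  m5 ⊆ 001-1 [E]
  m6 ⊆ --110,0--10,0-11-
  m7 ⊆ 0-11-,001-1
  m9 ⊆ -1001 [E]
  m10 ⊆ 0--10 [E]
  m12 ⊆ 011-0 [E]
  m14 ⊆ --110,-111-,0--10,0-11-,011-0
  m15 ⊆ -111-,0-11-
  m16 ⊆ -0000,10-00
  m19 ⊆ 1-011 [E]
  m20 ⊆ 10-00,101-0
  m22 ⊆ --110,101-0
  m25 ⊆ -1001,11--1
  m27 ⊆ 1-011,11--1
  m29 ⊆ 11--1 [E]
  m30 ⊆ --110,-111-
  m31 ⊆ -111-,11--1
E = {-1001, 0--10, 001-1, 011-0, 1-011, 11--1}
Petrick residual → -0000, -111-, 101-0
Cover = b'c'd'e' + bc'd'e + bcd + a'de' + a'b'ce + a'bce' + ac'de + ab'ce' + abe  |cover|=9

9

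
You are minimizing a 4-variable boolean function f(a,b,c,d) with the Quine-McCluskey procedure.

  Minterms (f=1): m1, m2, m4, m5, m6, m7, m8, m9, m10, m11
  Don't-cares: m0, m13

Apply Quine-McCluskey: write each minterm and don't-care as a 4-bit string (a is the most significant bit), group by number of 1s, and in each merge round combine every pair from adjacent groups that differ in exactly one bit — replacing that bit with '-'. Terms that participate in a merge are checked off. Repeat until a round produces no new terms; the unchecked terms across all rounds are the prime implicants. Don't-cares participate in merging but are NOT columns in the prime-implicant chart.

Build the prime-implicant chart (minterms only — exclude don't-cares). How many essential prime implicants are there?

2

Round 0: 0000✓ 0001✓ 0010✓ 0100✓ 0101✓ 0110✓ 0111✓ 1000✓ 1001✓ 1010✓ 1011✓ 1101✓
Round 1: -000✓ -001✓ -010✓ -101✓ 0-00✓ 0-01✓ 0-10✓ 00-0✓ 000-✓ 01-0✓ 01-1✓ 010-✓ 011-✓ 1-01✓ 10-0✓ 10-1✓ 100-✓ 101-✓
Round 2: --01 -0-0 -00- 0--0 0-0- 01-- 10--
PIs = {--01, -0-0, -00-, 0--0, 0-0-, 01--, 10--}
Coverage chart:
  m1: --01,-00-,0-0-
  m2: -0-0,0--0
  m4: 0--0,0-0-,01--
  m5: --01,0-0-,01--
  m6: 0--0,01--
  m7: 01-- ←essential
  m8: -0-0,-00-,10--
  m9: --01,-00-,10--
  m10: -0-0,10--
  m11: 10-- ←essential
Essential: 01--, 10--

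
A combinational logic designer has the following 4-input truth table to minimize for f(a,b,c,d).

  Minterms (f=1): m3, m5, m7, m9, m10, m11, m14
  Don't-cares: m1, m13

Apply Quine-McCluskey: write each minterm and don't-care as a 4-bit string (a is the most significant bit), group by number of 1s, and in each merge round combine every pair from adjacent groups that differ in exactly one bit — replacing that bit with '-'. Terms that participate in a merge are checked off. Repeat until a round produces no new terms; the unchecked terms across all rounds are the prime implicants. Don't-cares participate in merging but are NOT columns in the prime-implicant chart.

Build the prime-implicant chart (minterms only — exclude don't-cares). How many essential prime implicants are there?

Round 0: 0001✓ 0011✓ 0101✓ 0111✓ 1001✓ 1010✓ 1011✓ 1101✓ 1110✓
Round 1: -001✓ -011✓ -101✓ 0-01✓ 0-11✓ 00-1✓ 01-1✓ 1-01✓ 1-10 10-1✓ 101-
Round 2: --01 -0-1 0--1
PIs = {--01, -0-1, 0--1, 1-10, 101-}
Coverage chart:
  m3: -0-1,0--1
  m5: --01,0--1
  m7: 0--1 ←essential
  m9: --01,-0-1
  m10: 1-10,101-
  m11: -0-1,101-
  m14: 1-10 ←essential
Essential: 0--1, 1-10

2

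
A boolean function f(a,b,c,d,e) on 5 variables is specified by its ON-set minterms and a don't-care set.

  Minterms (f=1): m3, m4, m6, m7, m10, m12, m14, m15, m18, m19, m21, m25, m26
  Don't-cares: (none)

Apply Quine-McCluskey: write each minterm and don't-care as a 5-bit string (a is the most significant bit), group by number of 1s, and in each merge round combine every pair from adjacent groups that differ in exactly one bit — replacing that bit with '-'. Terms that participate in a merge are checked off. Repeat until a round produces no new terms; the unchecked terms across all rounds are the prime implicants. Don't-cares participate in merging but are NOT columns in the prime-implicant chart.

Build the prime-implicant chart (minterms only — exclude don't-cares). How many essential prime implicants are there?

4

size-2^0 implicants → 00011(✓)  00100(✓)  00110(✓)  00111(✓)  01010(✓)  01100(✓)  01110(✓)  01111(✓)  10010(✓)  10011(✓)  10101  11001  11010(✓)
size-2^1 implicants → -0011  -1010  0-100(✓)  0-110(✓)  0-111(✓)  00-11  001-0(✓)  0011-(✓)  01-10  011-0(✓)  0111-(✓)  1-010  1001-
size-2^2 implicants → 0-1-0  0-11-
Unchecked terms (primes): -0011, -1010, 0-1-0, 0-11-, 00-11, 01-10, 1-010, 1001-, 10101, 11001
Minterm coverage:
  m3 ⊆ -0011,00-11
  m4 ⊆ 0-1-0 [E]
  m6 ⊆ 0-1-0,0-11-
  m7 ⊆ 0-11-,00-11
  m10 ⊆ -1010,01-10
  m12 ⊆ 0-1-0 [E]
  m14 ⊆ 0-1-0,0-11-,01-10
  m15 ⊆ 0-11- [E]
  m18 ⊆ 1-010,1001-
  m19 ⊆ -0011,1001-
  m21 ⊆ 10101 [E]
  m25 ⊆ 11001 [E]
  m26 ⊆ -1010,1-010
E = {0-1-0, 0-11-, 10101, 11001}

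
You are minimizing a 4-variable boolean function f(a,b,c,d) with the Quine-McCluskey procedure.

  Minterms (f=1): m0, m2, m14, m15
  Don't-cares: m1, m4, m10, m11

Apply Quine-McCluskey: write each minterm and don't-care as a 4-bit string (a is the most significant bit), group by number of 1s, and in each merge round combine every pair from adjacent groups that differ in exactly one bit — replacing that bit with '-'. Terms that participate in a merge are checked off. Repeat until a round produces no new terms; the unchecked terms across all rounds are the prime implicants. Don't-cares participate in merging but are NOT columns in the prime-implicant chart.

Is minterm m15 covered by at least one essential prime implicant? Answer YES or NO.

[col 0] 0000*, 0001*, 0010*, 0100*, 1010*, 1011*, 1110*, 1111*
[col 1] -010, 0-00, 00-0, 000-, 1-10*, 1-11*, 101-*, 111-*
[col 2] 1-1-
Prime implicants: -010, 0-00, 00-0, 000-, 1-1-
PI chart (minterm → PIs covering it):
  0 | 0-00,00-0,000-
  2 | -010,00-0
  14 | 1-1-  (sole → essential)
  15 | 1-1-  (sole → essential)
Essential prime implicants: 1-1-

YES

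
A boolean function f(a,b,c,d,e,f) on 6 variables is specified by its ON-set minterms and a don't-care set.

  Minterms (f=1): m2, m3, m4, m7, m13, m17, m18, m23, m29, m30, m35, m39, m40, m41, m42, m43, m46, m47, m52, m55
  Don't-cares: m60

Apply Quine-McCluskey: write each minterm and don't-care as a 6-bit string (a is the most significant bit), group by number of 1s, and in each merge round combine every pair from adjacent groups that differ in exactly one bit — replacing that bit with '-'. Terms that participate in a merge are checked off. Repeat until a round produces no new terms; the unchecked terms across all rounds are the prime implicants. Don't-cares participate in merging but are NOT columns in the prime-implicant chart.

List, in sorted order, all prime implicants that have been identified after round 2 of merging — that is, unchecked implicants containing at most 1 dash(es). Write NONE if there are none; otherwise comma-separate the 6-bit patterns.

0-0010, 0-1101, 00001-, 000100, 010001, 011110, 11-100

size-2^0 implicants → 000010(✓)  000011(✓)  000100  000111(✓)  001101(✓)  010001  010010(✓)  010111(✓)  011101(✓)  011110  100011(✓)  100111(✓)  101000(✓)  101001(✓)  101010(✓)  101011(✓)  101110(✓)  101111(✓)  110100(✓)  110111(✓)  111100(✓)
size-2^1 implicants → -00011(✓)  -00111(✓)  -10111(✓)  0-0010  0-0111(✓)  0-1101  000-11(✓)  00001-  1-0111(✓)  10-011(✓)  10-111(✓)  100-11(✓)  101-10(✓)  101-11(✓)  1010-0(✓)  1010-1(✓)  10100-(✓)  10101-(✓)  10111-(✓)  11-100
size-2^2 implicants → --0111  -00-11  10--11  101-1-  1010--
Unchecked terms (primes): --0111, -00-11, 0-0010, 0-1101, 00001-, 000100, 010001, 011110, 10--11, 101-1-, 1010--, 11-100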